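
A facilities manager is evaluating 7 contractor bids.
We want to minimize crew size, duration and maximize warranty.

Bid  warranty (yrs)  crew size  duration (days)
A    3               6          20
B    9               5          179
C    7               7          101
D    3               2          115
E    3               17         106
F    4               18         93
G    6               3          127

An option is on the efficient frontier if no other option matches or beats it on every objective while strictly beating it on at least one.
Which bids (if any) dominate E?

A: warranty 3≥3, crew size 6≤17, duration 20≤106 — dominates E.
C: warranty 7≥3, crew size 7≤17, duration 101≤106 — dominates E.
Others (B, D, F, G) are each worse than E on at least one objective.

A, C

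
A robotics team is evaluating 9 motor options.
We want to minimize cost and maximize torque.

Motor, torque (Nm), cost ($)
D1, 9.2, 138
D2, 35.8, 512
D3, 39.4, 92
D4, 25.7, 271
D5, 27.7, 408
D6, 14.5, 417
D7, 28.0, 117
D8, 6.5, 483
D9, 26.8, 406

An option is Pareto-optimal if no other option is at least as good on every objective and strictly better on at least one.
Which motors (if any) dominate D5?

D3, D7

D3: torque 39.4≥27.7, cost 92≤408 — dominates D5.
D7: torque 28.0≥27.7, cost 117≤408 — dominates D5.
Others (D1, D2, D4, D6, D8, D9) are each worse than D5 on at least one objective.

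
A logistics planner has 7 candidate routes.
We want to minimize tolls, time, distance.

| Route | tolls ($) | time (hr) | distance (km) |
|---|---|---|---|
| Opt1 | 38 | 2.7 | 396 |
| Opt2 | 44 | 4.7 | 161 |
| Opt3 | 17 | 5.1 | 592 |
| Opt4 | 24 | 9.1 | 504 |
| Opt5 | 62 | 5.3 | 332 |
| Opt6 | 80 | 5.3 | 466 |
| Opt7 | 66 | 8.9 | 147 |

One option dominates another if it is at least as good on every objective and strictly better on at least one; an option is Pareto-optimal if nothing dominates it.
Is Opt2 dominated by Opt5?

No

Opt5 vs Opt2: Opt5 is worse on tolls (62 vs 44), so it does not dominate Opt2.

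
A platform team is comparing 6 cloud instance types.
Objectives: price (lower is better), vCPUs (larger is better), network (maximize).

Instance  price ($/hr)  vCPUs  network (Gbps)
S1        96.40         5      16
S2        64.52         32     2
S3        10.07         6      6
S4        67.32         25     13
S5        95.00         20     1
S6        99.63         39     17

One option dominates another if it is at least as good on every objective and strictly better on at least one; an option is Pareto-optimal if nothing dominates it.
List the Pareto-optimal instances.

S1: not dominated.
S2: not dominated.
S3: not dominated (best price).
S4: not dominated.
S5: dominated by S2 (price 64.52≤95.00, vCPUs 32≥20, network 2≥1).
S6: not dominated (best vCPUs).

S1, S2, S3, S4, S6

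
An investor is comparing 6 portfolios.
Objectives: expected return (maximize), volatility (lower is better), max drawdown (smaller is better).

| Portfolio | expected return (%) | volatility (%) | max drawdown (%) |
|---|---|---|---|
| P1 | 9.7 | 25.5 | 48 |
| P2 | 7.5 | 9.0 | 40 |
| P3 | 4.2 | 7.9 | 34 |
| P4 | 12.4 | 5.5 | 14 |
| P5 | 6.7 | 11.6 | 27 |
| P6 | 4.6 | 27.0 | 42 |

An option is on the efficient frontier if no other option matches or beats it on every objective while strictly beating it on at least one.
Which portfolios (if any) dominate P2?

P4

P4: expected return 12.4≥7.5, volatility 5.5≤9.0, max drawdown 14≤40 — dominates P2.
Others (P1, P3, P5, P6) are each worse than P2 on at least one objective.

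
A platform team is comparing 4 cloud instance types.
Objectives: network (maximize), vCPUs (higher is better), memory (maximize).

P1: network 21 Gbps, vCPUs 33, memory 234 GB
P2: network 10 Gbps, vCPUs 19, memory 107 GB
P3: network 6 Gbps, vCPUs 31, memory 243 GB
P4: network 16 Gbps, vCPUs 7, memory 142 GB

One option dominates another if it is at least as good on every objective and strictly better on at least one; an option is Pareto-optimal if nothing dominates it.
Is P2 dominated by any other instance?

Yes

P1 vs P2: network 21≥10, vCPUs 33≥19, memory 234≥107 — P1 is at least as good on every objective and strictly better on at least one, so P1 dominates P2.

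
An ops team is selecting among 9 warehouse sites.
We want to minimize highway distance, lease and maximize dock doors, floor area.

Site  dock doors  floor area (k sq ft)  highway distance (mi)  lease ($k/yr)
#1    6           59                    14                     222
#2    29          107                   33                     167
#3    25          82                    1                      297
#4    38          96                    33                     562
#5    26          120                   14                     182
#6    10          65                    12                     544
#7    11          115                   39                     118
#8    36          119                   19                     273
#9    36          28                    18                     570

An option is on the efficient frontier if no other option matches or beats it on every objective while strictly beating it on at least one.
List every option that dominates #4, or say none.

none

#1: worse on dock doors (6 vs 38).
#2: worse on dock doors (29 vs 38).
#3: worse on dock doors (25 vs 38).
#5: worse on dock doors (26 vs 38).
#6: worse on dock doors (10 vs 38).
#7: worse on dock doors (11 vs 38).
#8: worse on dock doors (36 vs 38).
#9: worse on dock doors (36 vs 38).
No option dominates #4.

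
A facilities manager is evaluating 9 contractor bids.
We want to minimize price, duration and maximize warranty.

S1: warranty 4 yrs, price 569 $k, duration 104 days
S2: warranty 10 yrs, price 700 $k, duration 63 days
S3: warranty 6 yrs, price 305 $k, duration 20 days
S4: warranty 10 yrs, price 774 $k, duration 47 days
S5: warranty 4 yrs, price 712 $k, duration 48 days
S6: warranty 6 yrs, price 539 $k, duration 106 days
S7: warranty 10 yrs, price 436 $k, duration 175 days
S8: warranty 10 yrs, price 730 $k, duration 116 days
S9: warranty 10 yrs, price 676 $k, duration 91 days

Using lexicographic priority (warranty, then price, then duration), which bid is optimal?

S7

First maximize warranty: best is 10, kept {S2, S4, S7, S8, S9}.
Then minimize price: best is 436, kept {S7}.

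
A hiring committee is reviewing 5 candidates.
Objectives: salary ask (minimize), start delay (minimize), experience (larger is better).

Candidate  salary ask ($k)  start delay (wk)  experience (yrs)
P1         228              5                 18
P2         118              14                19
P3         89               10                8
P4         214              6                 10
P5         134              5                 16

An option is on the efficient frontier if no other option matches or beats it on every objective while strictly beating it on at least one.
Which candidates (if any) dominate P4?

P5

P5: salary ask 134≤214, start delay 5≤6, experience 16≥10 — dominates P4.
Others (P1, P2, P3) are each worse than P4 on at least one objective.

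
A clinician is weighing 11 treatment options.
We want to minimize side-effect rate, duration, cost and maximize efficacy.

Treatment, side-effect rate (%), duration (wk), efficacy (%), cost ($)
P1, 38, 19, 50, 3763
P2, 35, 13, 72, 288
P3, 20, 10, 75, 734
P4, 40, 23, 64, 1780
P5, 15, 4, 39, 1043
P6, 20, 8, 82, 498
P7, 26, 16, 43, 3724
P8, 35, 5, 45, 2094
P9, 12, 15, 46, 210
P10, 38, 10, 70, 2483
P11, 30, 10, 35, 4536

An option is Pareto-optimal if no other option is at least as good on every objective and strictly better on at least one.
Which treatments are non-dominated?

P1: dominated by P2 (side-effect rate 35≤38, duration 13≤19, efficacy 72≥50, cost 288≤3763).
P2: not dominated.
P3: dominated by P6 (side-effect rate 20≤20, duration 8≤10, efficacy 82≥75, cost 498≤734).
P4: dominated by P2 (side-effect rate 35≤40, duration 13≤23, efficacy 72≥64, cost 288≤1780).
P5: not dominated (best duration).
P6: not dominated (best efficacy).
P7: dominated by P3 (side-effect rate 20≤26, duration 10≤16, efficacy 75≥43, cost 734≤3724).
P8: not dominated.
P9: not dominated (best side-effect rate).
P10: dominated by P3 (side-effect rate 20≤38, duration 10≤10, efficacy 75≥70, cost 734≤2483).
P11: dominated by P3 (side-effect rate 20≤30, duration 10≤10, efficacy 75≥35, cost 734≤4536).

P2, P5, P6, P8, P9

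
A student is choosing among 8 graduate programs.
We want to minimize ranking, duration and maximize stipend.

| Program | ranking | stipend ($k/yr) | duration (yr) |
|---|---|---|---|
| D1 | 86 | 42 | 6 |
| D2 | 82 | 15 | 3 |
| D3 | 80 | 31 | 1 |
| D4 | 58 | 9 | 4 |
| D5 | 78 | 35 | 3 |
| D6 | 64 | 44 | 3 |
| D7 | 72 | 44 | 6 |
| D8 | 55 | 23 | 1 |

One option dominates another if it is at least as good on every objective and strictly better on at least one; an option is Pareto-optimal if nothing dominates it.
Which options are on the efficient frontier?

D1: dominated by D6 (ranking 64≤86, stipend 44≥42, duration 3≤6).
D2: dominated by D3 (ranking 80≤82, stipend 31≥15, duration 1≤3).
D3: not dominated.
D4: dominated by D8 (ranking 55≤58, stipend 23≥9, duration 1≤4).
D5: dominated by D6 (ranking 64≤78, stipend 44≥35, duration 3≤3).
D6: not dominated.
D7: dominated by D6 (ranking 64≤72, stipend 44≥44, duration 3≤6).
D8: not dominated (best ranking).

D3, D6, D8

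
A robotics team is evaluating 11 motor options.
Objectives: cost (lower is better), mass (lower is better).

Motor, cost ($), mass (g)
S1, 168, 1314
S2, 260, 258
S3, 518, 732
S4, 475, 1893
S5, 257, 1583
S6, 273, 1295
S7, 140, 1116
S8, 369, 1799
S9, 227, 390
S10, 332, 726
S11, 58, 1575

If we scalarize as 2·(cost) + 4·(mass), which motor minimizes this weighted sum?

S1: 2·168 + 4·1314 = 5592
S2: 2·260 + 4·258 = 1552
S3: 2·518 + 4·732 = 3964
S4: 2·475 + 4·1893 = 8522
S5: 2·257 + 4·1583 = 6846
S6: 2·273 + 4·1295 = 5726
S7: 2·140 + 4·1116 = 4744
S8: 2·369 + 4·1799 = 7934
S9: 2·227 + 4·390 = 2014
S10: 2·332 + 4·726 = 3568
S11: 2·58 + 4·1575 = 6416
Lowest: S2 at 1552.

S2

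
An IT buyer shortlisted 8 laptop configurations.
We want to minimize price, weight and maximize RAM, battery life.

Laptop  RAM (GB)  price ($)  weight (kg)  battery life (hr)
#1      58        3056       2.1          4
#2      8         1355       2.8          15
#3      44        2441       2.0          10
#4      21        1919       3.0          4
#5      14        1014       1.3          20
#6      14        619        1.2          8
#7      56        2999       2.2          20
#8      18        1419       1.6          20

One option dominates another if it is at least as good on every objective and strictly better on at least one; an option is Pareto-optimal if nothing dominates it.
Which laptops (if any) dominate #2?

#5: RAM 14≥8, price 1014≤1355, weight 1.3≤2.8, battery life 20≥15 — dominates #2.
Others (#1, #3, #4, #6, #7, #8) are each worse than #2 on at least one objective.

#5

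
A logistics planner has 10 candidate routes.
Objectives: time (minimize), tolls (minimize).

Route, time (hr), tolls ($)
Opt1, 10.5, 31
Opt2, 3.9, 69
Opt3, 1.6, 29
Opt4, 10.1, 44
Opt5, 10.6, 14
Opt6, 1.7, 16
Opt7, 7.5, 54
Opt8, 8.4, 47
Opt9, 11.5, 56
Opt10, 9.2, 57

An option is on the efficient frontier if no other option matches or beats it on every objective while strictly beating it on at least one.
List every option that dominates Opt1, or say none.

Opt3, Opt6

Opt3: time 1.6≤10.5, tolls 29≤31 — dominates Opt1.
Opt6: time 1.7≤10.5, tolls 16≤31 — dominates Opt1.
Others (Opt2, Opt4, Opt5, Opt7, Opt8, Opt9, Opt10) are each worse than Opt1 on at least one objective.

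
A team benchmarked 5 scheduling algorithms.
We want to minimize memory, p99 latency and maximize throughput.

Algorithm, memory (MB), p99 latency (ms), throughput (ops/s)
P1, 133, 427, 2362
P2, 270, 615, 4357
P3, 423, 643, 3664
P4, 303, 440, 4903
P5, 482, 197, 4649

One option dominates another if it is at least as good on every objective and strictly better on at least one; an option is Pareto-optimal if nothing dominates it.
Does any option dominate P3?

P2 vs P3: memory 270≤423, p99 latency 615≤643, throughput 4357≥3664 — P2 is at least as good on every objective and strictly better on at least one, so P2 dominates P3.

Yes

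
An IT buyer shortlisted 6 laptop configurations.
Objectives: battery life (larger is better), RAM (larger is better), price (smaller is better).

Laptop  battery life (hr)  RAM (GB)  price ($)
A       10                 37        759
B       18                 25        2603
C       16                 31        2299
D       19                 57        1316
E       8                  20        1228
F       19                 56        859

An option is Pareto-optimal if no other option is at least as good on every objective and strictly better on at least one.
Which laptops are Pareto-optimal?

A, D, F

A: not dominated (best price).
B: dominated by D (battery life 19≥18, RAM 57≥25, price 1316≤2603).
C: dominated by D (battery life 19≥16, RAM 57≥31, price 1316≤2299).
D: not dominated (best RAM).
E: dominated by A (battery life 10≥8, RAM 37≥20, price 759≤1228).
F: not dominated.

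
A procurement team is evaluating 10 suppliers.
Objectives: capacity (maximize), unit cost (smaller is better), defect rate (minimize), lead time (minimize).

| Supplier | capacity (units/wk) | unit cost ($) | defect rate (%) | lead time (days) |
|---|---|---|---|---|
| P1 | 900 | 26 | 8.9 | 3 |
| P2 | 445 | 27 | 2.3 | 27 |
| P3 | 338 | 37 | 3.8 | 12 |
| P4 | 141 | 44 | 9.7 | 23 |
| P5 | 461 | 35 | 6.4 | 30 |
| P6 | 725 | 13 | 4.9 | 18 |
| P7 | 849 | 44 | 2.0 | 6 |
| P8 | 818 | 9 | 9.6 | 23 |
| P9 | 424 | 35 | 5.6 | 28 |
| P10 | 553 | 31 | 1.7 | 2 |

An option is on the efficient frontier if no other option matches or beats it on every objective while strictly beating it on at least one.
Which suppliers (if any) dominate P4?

P1: capacity 900≥141, unit cost 26≤44, defect rate 8.9≤9.7, lead time 3≤23 — dominates P4.
P3: capacity 338≥141, unit cost 37≤44, defect rate 3.8≤9.7, lead time 12≤23 — dominates P4.
P6: capacity 725≥141, unit cost 13≤44, defect rate 4.9≤9.7, lead time 18≤23 — dominates P4.
P7: capacity 849≥141, unit cost 44≤44, defect rate 2.0≤9.7, lead time 6≤23 — dominates P4.
P8: capacity 818≥141, unit cost 9≤44, defect rate 9.6≤9.7, lead time 23≤23 — dominates P4.
P10: capacity 553≥141, unit cost 31≤44, defect rate 1.7≤9.7, lead time 2≤23 — dominates P4.
Others (P2, P5, P9) are each worse than P4 on at least one objective.

P1, P3, P6, P7, P8, P10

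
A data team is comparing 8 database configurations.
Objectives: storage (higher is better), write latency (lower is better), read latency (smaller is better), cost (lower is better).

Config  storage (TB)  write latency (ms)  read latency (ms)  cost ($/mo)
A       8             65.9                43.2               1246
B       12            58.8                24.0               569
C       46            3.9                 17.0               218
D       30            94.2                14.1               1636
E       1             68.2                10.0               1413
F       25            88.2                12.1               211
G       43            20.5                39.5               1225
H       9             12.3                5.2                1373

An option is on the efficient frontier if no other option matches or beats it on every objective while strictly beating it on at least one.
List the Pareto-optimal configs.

A: dominated by B (storage 12≥8, write latency 58.8≤65.9, read latency 24.0≤43.2, cost 569≤1246).
B: dominated by C (storage 46≥12, write latency 3.9≤58.8, read latency 17.0≤24.0, cost 218≤569).
C: not dominated (best storage).
D: not dominated.
E: dominated by H (storage 9≥1, write latency 12.3≤68.2, read latency 5.2≤10.0, cost 1373≤1413).
F: not dominated (best cost).
G: dominated by C (storage 46≥43, write latency 3.9≤20.5, read latency 17.0≤39.5, cost 218≤1225).
H: not dominated (best read latency).

C, D, F, H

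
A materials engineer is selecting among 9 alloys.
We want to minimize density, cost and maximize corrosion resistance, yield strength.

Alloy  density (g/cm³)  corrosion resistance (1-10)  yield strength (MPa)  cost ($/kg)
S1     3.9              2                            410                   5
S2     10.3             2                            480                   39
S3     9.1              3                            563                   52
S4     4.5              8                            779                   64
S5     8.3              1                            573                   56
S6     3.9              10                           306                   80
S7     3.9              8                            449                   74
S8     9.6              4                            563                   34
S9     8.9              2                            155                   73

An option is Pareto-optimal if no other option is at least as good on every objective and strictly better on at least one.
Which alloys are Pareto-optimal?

S1: not dominated (best cost).
S2: dominated by S8 (density 9.6≤10.3, corrosion resistance 4≥2, yield strength 563≥480, cost 34≤39).
S3: not dominated.
S4: not dominated (best yield strength).
S5: not dominated.
S6: not dominated (best corrosion resistance).
S7: not dominated.
S8: not dominated.
S9: dominated by S1 (density 3.9≤8.9, corrosion resistance 2≥2, yield strength 410≥155, cost 5≤73).

S1, S3, S4, S5, S6, S7, S8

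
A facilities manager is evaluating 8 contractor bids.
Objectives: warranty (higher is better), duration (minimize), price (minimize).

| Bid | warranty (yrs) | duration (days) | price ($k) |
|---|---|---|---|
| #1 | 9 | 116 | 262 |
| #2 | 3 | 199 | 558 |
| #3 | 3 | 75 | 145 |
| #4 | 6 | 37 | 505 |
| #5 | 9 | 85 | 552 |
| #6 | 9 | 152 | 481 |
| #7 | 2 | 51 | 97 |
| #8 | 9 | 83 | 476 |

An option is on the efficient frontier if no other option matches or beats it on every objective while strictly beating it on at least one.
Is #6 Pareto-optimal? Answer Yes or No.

#1 vs #6: warranty 9≥9, duration 116≤152, price 262≤481 — #1 is at least as good on every objective and strictly better on at least one, so #1 dominates #6.

No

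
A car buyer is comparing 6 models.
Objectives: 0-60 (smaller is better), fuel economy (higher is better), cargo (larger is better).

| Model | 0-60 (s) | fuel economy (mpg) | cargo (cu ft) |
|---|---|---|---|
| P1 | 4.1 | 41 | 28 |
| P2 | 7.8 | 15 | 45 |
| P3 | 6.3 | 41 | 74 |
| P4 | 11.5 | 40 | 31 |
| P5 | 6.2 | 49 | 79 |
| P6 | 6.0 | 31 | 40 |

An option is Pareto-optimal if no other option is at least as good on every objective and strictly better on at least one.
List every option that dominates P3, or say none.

P5: 0-60 6.2≤6.3, fuel economy 49≥41, cargo 79≥74 — dominates P3.
Others (P1, P2, P4, P6) are each worse than P3 on at least one objective.

P5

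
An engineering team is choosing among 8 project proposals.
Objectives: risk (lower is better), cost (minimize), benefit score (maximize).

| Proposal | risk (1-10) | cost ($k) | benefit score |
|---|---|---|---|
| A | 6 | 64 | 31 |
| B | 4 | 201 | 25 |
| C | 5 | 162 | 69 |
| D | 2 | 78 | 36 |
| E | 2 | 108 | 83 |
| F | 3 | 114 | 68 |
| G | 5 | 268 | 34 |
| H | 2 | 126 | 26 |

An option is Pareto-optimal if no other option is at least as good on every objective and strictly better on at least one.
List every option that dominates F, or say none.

E: risk 2≤3, cost 108≤114, benefit score 83≥68 — dominates F.
Others (A, B, C, D, G, H) are each worse than F on at least one objective.

E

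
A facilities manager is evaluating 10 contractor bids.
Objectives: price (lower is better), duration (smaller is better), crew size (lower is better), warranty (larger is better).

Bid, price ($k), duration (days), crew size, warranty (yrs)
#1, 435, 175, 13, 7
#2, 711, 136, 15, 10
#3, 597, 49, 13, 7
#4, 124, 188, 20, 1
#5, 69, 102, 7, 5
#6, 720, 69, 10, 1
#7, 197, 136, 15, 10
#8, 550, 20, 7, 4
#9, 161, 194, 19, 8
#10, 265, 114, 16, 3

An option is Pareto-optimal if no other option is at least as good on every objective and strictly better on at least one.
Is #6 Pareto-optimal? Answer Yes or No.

#8 vs #6: price 550≤720, duration 20≤69, crew size 7≤10, warranty 4≥1 — #8 is at least as good on every objective and strictly better on at least one, so #8 dominates #6.

No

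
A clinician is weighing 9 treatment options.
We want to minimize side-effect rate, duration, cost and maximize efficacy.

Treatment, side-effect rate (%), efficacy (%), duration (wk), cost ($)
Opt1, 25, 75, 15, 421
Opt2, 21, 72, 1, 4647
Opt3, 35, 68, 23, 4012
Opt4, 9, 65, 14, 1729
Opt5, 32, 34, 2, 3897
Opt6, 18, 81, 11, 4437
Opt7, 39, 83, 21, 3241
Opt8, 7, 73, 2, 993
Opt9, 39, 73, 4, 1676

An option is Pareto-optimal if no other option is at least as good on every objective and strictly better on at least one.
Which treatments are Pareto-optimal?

Opt1, Opt2, Opt6, Opt7, Opt8

Opt1: not dominated (best cost).
Opt2: not dominated (best duration).
Opt3: dominated by Opt1 (side-effect rate 25≤35, efficacy 75≥68, duration 15≤23, cost 421≤4012).
Opt4: dominated by Opt8 (side-effect rate 7≤9, efficacy 73≥65, duration 2≤14, cost 993≤1729).
Opt5: dominated by Opt8 (side-effect rate 7≤32, efficacy 73≥34, duration 2≤2, cost 993≤3897).
Opt6: not dominated.
Opt7: not dominated (best efficacy).
Opt8: not dominated (best side-effect rate).
Opt9: dominated by Opt8 (side-effect rate 7≤39, efficacy 73≥73, duration 2≤4, cost 993≤1676).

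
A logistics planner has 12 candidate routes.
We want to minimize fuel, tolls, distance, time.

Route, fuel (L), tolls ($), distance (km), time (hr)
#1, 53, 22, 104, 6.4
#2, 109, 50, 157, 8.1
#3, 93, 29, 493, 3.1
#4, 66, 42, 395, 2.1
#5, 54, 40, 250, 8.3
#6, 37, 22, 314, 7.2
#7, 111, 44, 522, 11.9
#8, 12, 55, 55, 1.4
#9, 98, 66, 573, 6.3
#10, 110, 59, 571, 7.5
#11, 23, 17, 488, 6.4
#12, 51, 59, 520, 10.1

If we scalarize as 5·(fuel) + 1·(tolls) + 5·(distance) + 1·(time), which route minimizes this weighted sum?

#1: 5·53 + 1·22 + 5·104 + 1·6.4 = 813.4
#2: 5·109 + 1·50 + 5·157 + 1·8.1 = 1388.1
#3: 5·93 + 1·29 + 5·493 + 1·3.1 = 2962.1
#4: 5·66 + 1·42 + 5·395 + 1·2.1 = 2349.1
#5: 5·54 + 1·40 + 5·250 + 1·8.3 = 1568.3
#6: 5·37 + 1·22 + 5·314 + 1·7.2 = 1784.2
#7: 5·111 + 1·44 + 5·522 + 1·11.9 = 3220.9
#8: 5·12 + 1·55 + 5·55 + 1·1.4 = 391.4
#9: 5·98 + 1·66 + 5·573 + 1·6.3 = 3427.3
#10: 5·110 + 1·59 + 5·571 + 1·7.5 = 3471.5
#11: 5·23 + 1·17 + 5·488 + 1·6.4 = 2578.4
#12: 5·51 + 1·59 + 5·520 + 1·10.1 = 2924.1
Lowest: #8 at 391.4.

#8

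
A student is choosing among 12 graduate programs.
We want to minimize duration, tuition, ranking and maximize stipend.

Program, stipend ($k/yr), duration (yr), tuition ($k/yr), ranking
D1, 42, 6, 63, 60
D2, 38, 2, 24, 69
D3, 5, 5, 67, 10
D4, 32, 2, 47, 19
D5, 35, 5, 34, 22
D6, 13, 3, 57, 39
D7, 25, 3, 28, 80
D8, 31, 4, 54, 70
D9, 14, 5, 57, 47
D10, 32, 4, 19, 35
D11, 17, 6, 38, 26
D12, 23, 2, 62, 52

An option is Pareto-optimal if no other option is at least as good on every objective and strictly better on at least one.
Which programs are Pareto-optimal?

D1, D2, D3, D4, D5, D10

D1: not dominated (best stipend).
D2: not dominated.
D3: not dominated (best ranking).
D4: not dominated.
D5: not dominated.
D6: dominated by D4 (stipend 32≥13, duration 2≤3, tuition 47≤57, ranking 19≤39).
D7: dominated by D2 (stipend 38≥25, duration 2≤3, tuition 24≤28, ranking 69≤80).
D8: dominated by D2 (stipend 38≥31, duration 2≤4, tuition 24≤54, ranking 69≤70).
D9: dominated by D4 (stipend 32≥14, duration 2≤5, tuition 47≤57, ranking 19≤47).
D10: not dominated (best tuition).
D11: dominated by D5 (stipend 35≥17, duration 5≤6, tuition 34≤38, ranking 22≤26).
D12: dominated by D4 (stipend 32≥23, duration 2≤2, tuition 47≤62, ranking 19≤52).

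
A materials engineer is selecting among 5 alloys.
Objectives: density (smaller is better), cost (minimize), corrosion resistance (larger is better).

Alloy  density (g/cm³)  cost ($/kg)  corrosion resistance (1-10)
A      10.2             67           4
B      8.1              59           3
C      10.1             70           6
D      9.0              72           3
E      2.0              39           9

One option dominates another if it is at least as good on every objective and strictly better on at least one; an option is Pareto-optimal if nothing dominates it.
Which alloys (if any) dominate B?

E

E: density 2.0≤8.1, cost 39≤59, corrosion resistance 9≥3 — dominates B.
Others (A, C, D) are each worse than B on at least one objective.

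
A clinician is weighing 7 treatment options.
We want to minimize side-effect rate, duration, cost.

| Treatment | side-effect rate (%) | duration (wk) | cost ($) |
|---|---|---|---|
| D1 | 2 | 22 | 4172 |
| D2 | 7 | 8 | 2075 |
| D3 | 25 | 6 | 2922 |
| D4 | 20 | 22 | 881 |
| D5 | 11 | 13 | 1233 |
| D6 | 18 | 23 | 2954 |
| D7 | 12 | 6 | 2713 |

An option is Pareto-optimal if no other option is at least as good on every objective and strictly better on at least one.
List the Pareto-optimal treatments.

D1: not dominated (best side-effect rate).
D2: not dominated.
D3: dominated by D7 (side-effect rate 12≤25, duration 6≤6, cost 2713≤2922).
D4: not dominated (best cost).
D5: not dominated.
D6: dominated by D2 (side-effect rate 7≤18, duration 8≤23, cost 2075≤2954).
D7: not dominated.

D1, D2, D4, D5, D7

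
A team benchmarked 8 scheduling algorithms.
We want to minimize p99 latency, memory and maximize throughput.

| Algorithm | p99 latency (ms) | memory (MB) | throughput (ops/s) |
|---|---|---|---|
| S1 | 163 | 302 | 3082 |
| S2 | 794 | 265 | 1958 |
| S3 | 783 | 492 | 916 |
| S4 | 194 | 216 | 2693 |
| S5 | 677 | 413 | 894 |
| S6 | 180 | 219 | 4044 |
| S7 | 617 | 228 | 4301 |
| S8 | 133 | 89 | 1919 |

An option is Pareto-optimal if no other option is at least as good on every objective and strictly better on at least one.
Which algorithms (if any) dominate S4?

none

S1: worse on memory (302 vs 216).
S2: worse on p99 latency (794 vs 194).
S3: worse on p99 latency (783 vs 194).
S5: worse on p99 latency (677 vs 194).
S6: worse on memory (219 vs 216).
S7: worse on p99 latency (617 vs 194).
S8: worse on throughput (1919 vs 2693).
No option dominates S4.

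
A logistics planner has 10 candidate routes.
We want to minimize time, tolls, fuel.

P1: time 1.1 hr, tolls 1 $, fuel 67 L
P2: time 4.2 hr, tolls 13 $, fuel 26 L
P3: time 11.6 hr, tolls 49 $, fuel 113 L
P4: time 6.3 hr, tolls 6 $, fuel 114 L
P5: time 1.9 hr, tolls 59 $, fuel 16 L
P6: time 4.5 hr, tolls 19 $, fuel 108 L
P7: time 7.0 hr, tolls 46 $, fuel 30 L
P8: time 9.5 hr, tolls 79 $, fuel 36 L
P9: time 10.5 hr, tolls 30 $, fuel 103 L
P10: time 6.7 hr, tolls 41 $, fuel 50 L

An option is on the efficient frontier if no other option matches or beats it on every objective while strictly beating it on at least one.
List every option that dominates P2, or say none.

P1: worse on fuel (67 vs 26).
P3: worse on time (11.6 vs 4.2).
P4: worse on time (6.3 vs 4.2).
P5: worse on tolls (59 vs 13).
P6: worse on time (4.5 vs 4.2).
P7: worse on time (7.0 vs 4.2).
P8: worse on time (9.5 vs 4.2).
P9: worse on time (10.5 vs 4.2).
P10: worse on time (6.7 vs 4.2).
No option dominates P2.

none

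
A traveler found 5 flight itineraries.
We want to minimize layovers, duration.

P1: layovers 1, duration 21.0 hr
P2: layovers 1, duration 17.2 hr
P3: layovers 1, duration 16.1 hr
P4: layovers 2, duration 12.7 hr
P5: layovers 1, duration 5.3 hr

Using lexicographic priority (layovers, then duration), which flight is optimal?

P5

First minimize layovers: best is 1, kept {P1, P2, P3, P5}.
Then minimize duration: best is 5.3, kept {P5}.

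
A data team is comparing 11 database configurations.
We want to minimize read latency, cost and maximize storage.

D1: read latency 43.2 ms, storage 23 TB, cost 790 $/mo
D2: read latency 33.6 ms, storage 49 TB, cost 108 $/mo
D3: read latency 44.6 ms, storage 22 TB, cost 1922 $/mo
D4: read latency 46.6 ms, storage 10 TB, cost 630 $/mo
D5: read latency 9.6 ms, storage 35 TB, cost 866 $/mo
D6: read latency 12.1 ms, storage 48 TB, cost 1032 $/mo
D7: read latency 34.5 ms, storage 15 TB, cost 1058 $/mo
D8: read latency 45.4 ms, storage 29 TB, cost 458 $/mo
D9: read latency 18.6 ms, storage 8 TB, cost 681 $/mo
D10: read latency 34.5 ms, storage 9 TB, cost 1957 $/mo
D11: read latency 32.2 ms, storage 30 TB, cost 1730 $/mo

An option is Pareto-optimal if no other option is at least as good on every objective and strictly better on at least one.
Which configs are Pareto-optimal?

D1: dominated by D2 (read latency 33.6≤43.2, storage 49≥23, cost 108≤790).
D2: not dominated (best storage).
D3: dominated by D1 (read latency 43.2≤44.6, storage 23≥22, cost 790≤1922).
D4: dominated by D2 (read latency 33.6≤46.6, storage 49≥10, cost 108≤630).
D5: not dominated (best read latency).
D6: not dominated.
D7: dominated by D2 (read latency 33.6≤34.5, storage 49≥15, cost 108≤1058).
D8: dominated by D2 (read latency 33.6≤45.4, storage 49≥29, cost 108≤458).
D9: not dominated.
D10: dominated by D2 (read latency 33.6≤34.5, storage 49≥9, cost 108≤1957).
D11: dominated by D5 (read latency 9.6≤32.2, storage 35≥30, cost 866≤1730).

D2, D5, D6, D9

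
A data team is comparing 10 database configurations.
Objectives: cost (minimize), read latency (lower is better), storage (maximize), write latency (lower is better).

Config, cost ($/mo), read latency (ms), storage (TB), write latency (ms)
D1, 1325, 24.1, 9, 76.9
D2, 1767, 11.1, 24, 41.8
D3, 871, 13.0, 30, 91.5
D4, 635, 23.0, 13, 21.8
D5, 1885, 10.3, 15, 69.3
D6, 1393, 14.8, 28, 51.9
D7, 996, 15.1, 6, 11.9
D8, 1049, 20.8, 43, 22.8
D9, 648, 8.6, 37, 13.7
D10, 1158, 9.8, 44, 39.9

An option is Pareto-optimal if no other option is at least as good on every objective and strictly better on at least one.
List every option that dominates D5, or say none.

D9: cost 648≤1885, read latency 8.6≤10.3, storage 37≥15, write latency 13.7≤69.3 — dominates D5.
D10: cost 1158≤1885, read latency 9.8≤10.3, storage 44≥15, write latency 39.9≤69.3 — dominates D5.
Others (D1, D2, D3, D4, D6, D7, D8) are each worse than D5 on at least one objective.

D9, D10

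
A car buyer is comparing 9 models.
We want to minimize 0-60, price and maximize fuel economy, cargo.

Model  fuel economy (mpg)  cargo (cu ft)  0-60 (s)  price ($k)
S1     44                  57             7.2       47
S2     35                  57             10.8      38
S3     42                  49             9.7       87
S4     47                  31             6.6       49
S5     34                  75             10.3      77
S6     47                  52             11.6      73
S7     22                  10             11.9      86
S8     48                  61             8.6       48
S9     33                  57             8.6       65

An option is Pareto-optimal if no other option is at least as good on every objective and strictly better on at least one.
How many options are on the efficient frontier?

S1: not dominated.
S2: not dominated (best price).
S3: dominated by S1 (fuel economy 44≥42, cargo 57≥49, 0-60 7.2≤9.7, price 47≤87).
S4: not dominated (best 0-60).
S5: not dominated (best cargo).
S6: dominated by S8 (fuel economy 48≥47, cargo 61≥52, 0-60 8.6≤11.6, price 48≤73).
S7: dominated by S1 (fuel economy 44≥22, cargo 57≥10, 0-60 7.2≤11.9, price 47≤86).
S8: not dominated (best fuel economy).
S9: dominated by S1 (fuel economy 44≥33, cargo 57≥57, 0-60 7.2≤8.6, price 47≤65).
Pareto-optimal: S1, S2, S4, S5, S8 → 5.

5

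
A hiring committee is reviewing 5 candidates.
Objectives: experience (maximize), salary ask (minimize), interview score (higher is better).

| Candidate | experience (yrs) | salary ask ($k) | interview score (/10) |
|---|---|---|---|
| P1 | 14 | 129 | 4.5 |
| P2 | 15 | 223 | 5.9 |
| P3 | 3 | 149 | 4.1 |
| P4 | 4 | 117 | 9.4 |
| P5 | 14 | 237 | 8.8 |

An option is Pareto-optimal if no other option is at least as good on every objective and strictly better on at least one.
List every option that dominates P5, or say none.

none

P1: worse on interview score (4.5 vs 8.8).
P2: worse on interview score (5.9 vs 8.8).
P3: worse on experience (3 vs 14).
P4: worse on experience (4 vs 14).
No option dominates P5.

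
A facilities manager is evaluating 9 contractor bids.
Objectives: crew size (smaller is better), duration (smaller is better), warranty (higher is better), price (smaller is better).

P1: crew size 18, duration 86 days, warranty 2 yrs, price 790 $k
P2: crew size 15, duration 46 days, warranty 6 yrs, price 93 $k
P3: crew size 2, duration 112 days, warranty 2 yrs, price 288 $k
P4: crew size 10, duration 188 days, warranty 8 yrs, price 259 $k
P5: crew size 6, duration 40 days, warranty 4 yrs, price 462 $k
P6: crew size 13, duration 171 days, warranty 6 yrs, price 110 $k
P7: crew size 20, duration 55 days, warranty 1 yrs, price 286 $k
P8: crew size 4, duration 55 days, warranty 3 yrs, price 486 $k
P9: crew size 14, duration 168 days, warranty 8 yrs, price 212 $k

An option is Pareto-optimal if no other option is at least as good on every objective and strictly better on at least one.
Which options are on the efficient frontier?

P1: dominated by P2 (crew size 15≤18, duration 46≤86, warranty 6≥2, price 93≤790).
P2: not dominated (best price).
P3: not dominated (best crew size).
P4: not dominated.
P5: not dominated (best duration).
P6: not dominated.
P7: dominated by P2 (crew size 15≤20, duration 46≤55, warranty 6≥1, price 93≤286).
P8: not dominated.
P9: not dominated.

P2, P3, P4, P5, P6, P8, P9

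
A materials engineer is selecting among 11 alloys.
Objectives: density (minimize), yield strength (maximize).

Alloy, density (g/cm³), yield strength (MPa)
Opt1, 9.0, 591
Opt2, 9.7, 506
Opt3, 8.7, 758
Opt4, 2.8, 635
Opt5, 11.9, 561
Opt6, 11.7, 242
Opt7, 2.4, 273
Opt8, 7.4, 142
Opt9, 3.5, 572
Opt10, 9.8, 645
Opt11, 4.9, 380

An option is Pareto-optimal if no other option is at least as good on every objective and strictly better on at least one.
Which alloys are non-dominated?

Opt1: dominated by Opt3 (density 8.7≤9.0, yield strength 758≥591).
Opt2: dominated by Opt1 (density 9.0≤9.7, yield strength 591≥506).
Opt3: not dominated (best yield strength).
Opt4: not dominated.
Opt5: dominated by Opt1 (density 9.0≤11.9, yield strength 591≥561).
Opt6: dominated by Opt1 (density 9.0≤11.7, yield strength 591≥242).
Opt7: not dominated (best density).
Opt8: dominated by Opt4 (density 2.8≤7.4, yield strength 635≥142).
Opt9: dominated by Opt4 (density 2.8≤3.5, yield strength 635≥572).
Opt10: dominated by Opt3 (density 8.7≤9.8, yield strength 758≥645).
Opt11: dominated by Opt4 (density 2.8≤4.9, yield strength 635≥380).

Opt3, Opt4, Opt7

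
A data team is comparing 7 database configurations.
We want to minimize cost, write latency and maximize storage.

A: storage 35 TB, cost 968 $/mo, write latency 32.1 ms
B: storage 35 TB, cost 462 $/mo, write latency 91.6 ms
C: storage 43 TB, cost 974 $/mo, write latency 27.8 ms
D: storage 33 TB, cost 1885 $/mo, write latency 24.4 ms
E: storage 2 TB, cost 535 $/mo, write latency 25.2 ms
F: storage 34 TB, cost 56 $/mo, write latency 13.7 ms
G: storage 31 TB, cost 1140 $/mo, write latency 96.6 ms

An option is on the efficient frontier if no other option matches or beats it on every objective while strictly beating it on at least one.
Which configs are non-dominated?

A, B, C, F

A: not dominated.
B: not dominated.
C: not dominated (best storage).
D: dominated by F (storage 34≥33, cost 56≤1885, write latency 13.7≤24.4).
E: dominated by F (storage 34≥2, cost 56≤535, write latency 13.7≤25.2).
F: not dominated (best cost).
G: dominated by A (storage 35≥31, cost 968≤1140, write latency 32.1≤96.6).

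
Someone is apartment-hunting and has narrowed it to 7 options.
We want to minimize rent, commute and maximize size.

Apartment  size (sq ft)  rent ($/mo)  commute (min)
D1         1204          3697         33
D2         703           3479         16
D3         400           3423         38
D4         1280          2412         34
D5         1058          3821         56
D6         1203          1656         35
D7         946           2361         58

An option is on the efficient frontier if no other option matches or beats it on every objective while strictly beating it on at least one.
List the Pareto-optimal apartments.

D1: not dominated.
D2: not dominated (best commute).
D3: dominated by D4 (size 1280≥400, rent 2412≤3423, commute 34≤38).
D4: not dominated (best size).
D5: dominated by D1 (size 1204≥1058, rent 3697≤3821, commute 33≤56).
D6: not dominated (best rent).
D7: dominated by D6 (size 1203≥946, rent 1656≤2361, commute 35≤58).

D1, D2, D4, D6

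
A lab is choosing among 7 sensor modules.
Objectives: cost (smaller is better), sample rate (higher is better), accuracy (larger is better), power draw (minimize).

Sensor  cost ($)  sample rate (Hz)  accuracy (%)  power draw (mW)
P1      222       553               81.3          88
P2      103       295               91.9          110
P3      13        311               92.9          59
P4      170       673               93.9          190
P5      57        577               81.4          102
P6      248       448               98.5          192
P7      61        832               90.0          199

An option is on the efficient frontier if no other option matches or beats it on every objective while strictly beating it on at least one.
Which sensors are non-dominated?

P1, P3, P4, P5, P6, P7

P1: not dominated.
P2: dominated by P3 (cost 13≤103, sample rate 311≥295, accuracy 92.9≥91.9, power draw 59≤110).
P3: not dominated (best cost).
P4: not dominated.
P5: not dominated.
P6: not dominated (best accuracy).
P7: not dominated (best sample rate).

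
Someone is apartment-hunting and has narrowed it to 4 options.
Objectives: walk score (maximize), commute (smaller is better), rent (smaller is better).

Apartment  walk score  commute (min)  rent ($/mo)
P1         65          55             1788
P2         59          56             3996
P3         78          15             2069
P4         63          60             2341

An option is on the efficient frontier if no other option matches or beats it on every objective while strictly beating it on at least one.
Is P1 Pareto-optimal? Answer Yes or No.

Yes

P2: worse on walk score (59 vs 65).
P3: worse on rent (2069 vs 1788).
P4: worse on walk score (63 vs 65).
No option is at least as good as P1 on every objective and strictly better on one.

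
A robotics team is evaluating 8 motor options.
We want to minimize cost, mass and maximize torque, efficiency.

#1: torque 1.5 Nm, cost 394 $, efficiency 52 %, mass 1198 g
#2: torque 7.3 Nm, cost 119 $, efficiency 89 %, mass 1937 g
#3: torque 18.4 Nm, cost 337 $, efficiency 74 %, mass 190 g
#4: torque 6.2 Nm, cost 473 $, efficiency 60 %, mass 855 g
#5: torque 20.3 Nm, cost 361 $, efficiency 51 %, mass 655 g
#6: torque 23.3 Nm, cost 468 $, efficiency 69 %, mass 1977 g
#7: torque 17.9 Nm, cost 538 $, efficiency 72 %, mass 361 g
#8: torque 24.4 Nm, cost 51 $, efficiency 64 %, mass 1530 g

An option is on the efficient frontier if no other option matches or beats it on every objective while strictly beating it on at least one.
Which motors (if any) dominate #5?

none

#1: worse on torque (1.5 vs 20.3).
#2: worse on torque (7.3 vs 20.3).
#3: worse on torque (18.4 vs 20.3).
#4: worse on torque (6.2 vs 20.3).
#6: worse on cost (468 vs 361).
#7: worse on torque (17.9 vs 20.3).
#8: worse on mass (1530 vs 655).
No option dominates #5.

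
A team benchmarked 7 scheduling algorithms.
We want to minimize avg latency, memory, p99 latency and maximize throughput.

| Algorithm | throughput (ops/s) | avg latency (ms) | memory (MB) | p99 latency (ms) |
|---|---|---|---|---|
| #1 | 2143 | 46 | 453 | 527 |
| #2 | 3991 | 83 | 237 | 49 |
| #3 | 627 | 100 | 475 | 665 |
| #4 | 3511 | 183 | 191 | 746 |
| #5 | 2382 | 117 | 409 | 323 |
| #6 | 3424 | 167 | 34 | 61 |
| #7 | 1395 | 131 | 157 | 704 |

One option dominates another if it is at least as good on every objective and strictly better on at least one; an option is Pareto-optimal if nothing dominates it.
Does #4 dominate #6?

#4 vs #6: #4 is worse on avg latency (183 vs 167), so it does not dominate #6.

No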